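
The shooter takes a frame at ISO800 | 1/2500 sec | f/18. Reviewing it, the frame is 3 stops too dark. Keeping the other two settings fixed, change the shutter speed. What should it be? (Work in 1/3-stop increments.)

1/320s

Underexposed by 3 stops → need 3 stops brighter.
Shutter speed: 1/2500 → 1/2000 → 1/1600 → 1/1250 → 1/1000 → 1/800 → 1/640 → 1/500 → 1/400 → 1/320.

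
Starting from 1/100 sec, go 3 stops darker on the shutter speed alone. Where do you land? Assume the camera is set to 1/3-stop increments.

1/800s

Shutter speed: 1/100 → 1/125 → 1/160 → 1/200 → 1/250 → 1/320 → 1/400 → 1/500 → 1/640 → 1/800 — 3 stops shorter (darker).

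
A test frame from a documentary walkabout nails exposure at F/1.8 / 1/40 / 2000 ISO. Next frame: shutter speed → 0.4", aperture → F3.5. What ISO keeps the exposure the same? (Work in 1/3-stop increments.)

ISO 500

Shutter speed: 1/40 → 1/30 → 1/25 → 1/20 → 1/15 → 1/13 → 1/10 → 1/8 → 1/6 → 1/5 → 1/4 → 0.3 → 0.4 — 4 stops longer (brighter).
Aperture: f/1.8 → f/2 → f/2.2 → f/2.5 → f/2.8 → f/3.2 → f/3.5 — 2 stops stopped down (darker).
Net change so far: 2 stops brighter. Offset with the ISO: 2000 → 1600 → 1250 → 1000 → 800 → 640 → 500.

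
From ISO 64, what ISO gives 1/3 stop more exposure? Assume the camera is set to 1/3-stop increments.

ISO 80

ISO: 64 → 80 — 1/3 stop higher (brighter).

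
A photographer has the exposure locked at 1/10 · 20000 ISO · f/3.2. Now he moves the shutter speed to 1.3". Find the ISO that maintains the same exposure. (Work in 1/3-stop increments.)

ISO 1600

Shutter speed: 1/10 → 1/8 → 1/6 → 1/5 → 1/4 → 0.3 → 0.4 → 0.5 → 0.6 → 0.8 → 1 → 1.3 — 3 2/3 stops slower (brighter).
Need 3 2/3 stops darker from the ISO: 20000 → 16000 → 12800 → 10000 → 8000 → 6400 → 5000 → 4000 → 3200 → 2500 → 2000 → 1600.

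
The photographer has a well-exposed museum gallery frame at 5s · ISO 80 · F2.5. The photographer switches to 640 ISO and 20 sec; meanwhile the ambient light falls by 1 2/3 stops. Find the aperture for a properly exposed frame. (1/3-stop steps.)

Scene light: 1 2/3 stops darker.
ISO: 80 → 100 → 125 → 160 → 200 → 250 → 320 → 400 → 500 → 640 — 3 stops raised (brighter).
Shutter speed: 5 → 6 → 8 → 10 → 13 → 15 → 20 — 2 stops longer (brighter).
Net so far: 3 1/3 stops brighter. Aperture: f/2.5 → f/2.8 → f/3.2 → f/3.5 → f/4 → f/4.5 → f/5 → f/5.6 → f/6.3 → f/7.1 → f/8.

f/8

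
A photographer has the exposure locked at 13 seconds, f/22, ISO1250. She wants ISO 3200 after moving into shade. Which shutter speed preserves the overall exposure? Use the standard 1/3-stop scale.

5 s

ISO: 1250 → 1600 → 2000 → 2500 → 3200 — 1 1/3 stops higher (brighter).
Need 1 1/3 stops darker from the shutter speed: 13 → 10 → 8 → 6 → 5.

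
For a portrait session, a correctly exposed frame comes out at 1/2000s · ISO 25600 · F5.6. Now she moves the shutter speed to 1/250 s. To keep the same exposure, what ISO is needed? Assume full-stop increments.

Shutter speed: 1/2000 → 1/1000 → 1/500 → 1/250 — 3 stops slower (brighter).
Need 3 stops darker from the ISO: 25600 → 12800 → 6400 → 3200.

ISO 3200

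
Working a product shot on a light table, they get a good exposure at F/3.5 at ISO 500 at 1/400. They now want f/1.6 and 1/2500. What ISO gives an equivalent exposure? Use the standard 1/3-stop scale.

ISO 640

Aperture: f/3.5 → f/3.2 → f/2.8 → f/2.5 → f/2.2 → f/2 → f/1.8 → f/1.6 — 2 1/3 stops wider (brighter).
Shutter speed: 1/400 → 1/500 → 1/640 → 1/800 → 1/1000 → 1/1250 → 1/1600 → 1/2000 → 1/2500 — 2 2/3 stops shorter (darker).
Net change so far: 1/3 stop darker. Offset with the ISO: 500 → 640.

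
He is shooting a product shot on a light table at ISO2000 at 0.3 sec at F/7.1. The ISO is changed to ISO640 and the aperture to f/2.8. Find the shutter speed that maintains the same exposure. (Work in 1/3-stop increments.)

ISO: 2000 → 1600 → 1250 → 1000 → 800 → 640 — 1 2/3 stops lower (darker).
Aperture: f/7.1 → f/6.3 → f/5.6 → f/5 → f/4.5 → f/4 → f/3.5 → f/3.2 → f/2.8 — 2 2/3 stops opened up (brighter).
Net change so far: 1 stop brighter. Offset with the shutter speed: 0.3 → 1/4 → 1/5 → 1/6.

1/6s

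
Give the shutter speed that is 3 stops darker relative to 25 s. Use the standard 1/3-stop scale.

Shutter speed: 25 → 20 → 15 → 13 → 10 → 8 → 6 → 5 → 4 → 3.2 — 3 stops shorter (darker).

3.2 s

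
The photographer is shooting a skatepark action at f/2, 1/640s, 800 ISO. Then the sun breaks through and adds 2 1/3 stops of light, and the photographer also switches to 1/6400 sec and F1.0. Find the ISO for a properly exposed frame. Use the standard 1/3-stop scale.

ISO 400

Scene light: 2 1/3 stops brighter.
Shutter speed: 1/640 → 1/800 → 1/1000 → 1/1250 → 1/1600 → 1/2000 → 1/2500 → 1/3200 → 1/4000 → 1/5000 → 1/6400 — 3 1/3 stops shorter (darker).
Aperture: f/2 → f/1.8 → f/1.6 → f/1.4 → f/1.2 → f/1.1 → f/1.0 — 2 stops wider (brighter).
Net so far: 1 stop brighter. ISO: 800 → 640 → 500 → 400.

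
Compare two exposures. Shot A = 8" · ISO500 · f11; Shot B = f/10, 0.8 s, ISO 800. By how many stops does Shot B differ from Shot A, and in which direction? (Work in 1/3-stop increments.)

2 1/3 stops darker

Aperture: f/11 → f/10 — 1/3 stop wider (brighter).
Shutter speed: 8 → 6 → 5 → 4 → 3.2 → 2.5 → 2 → 1.6 → 1.3 → 1 → 0.8 — 3 1/3 stops faster (darker).
ISO: 500 → 640 → 800 — 2/3 stop higher (brighter).
Net: +1/3 −3 1/3 +2/3 = −2 1/3 stops.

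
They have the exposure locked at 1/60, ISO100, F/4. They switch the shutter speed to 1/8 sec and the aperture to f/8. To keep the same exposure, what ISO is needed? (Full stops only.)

ISO 50

Shutter speed: 1/60 → 1/30 → 1/15 → 1/8 — 3 stops longer (brighter).
Aperture: f/4 → f/5.6 → f/8 — 2 stops stopped down (darker).
Net change so far: 1 stop brighter. Offset with the ISO: 100 → 50.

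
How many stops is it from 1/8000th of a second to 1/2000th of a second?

2 stops

1/8000 → 1/4000 → 1/2000 — count the steps: 2 stops.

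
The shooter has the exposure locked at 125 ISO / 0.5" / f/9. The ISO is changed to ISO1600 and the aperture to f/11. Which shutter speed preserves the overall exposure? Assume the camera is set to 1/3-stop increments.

ISO: 125 → 160 → 200 → 250 → 320 → 400 → 500 → 640 → 800 → 1000 → 1250 → 1600 — 3 2/3 stops raised (brighter).
Aperture: f/9 → f/10 → f/11 — 2/3 stop narrower (darker).
Net change so far: 3 stops brighter. Offset with the shutter speed: 0.5 → 0.4 → 0.3 → 1/4 → 1/5 → 1/6 → 1/8 → 1/10 → 1/13 → 1/15.

1/15s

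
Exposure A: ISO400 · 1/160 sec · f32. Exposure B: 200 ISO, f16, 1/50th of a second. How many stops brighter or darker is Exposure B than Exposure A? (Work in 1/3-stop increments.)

Aperture: f/32 → f/29 → f/25 → f/22 → f/20 → f/18 → f/16 — 2 stops larger aperture (brighter).
Shutter speed: 1/160 → 1/125 → 1/100 → 1/80 → 1/60 → 1/50 — 1 2/3 stops slower (brighter).
ISO: 400 → 320 → 250 → 200 — 1 stop dropped (darker).
Net: +2 +1 2/3 −1 = +2 2/3 stops.

2 2/3 stops brighter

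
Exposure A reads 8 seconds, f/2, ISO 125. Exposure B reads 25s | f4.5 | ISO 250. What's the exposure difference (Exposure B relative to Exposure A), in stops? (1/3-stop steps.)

Aperture: f/2 → f/2.2 → f/2.5 → f/2.8 → f/3.2 → f/3.5 → f/4 → f/4.5 — 2 1/3 stops smaller aperture (darker).
Shutter speed: 8 → 10 → 13 → 15 → 20 → 25 — 1 2/3 stops longer (brighter).
ISO: 125 → 160 → 200 → 250 — 1 stop raised (brighter).
Net: −2 1/3 +1 2/3 +1 = +1/3 stops.

1/3 stop brighter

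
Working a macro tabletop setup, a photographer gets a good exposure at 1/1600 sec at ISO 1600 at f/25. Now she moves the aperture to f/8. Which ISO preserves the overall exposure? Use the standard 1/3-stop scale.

Aperture: f/25 → f/22 → f/20 → f/18 → f/16 → f/14 → f/13 → f/11 → f/10 → f/9 → f/8 — 3 1/3 stops opened up (brighter).
Need 3 1/3 stops darker from the ISO: 1600 → 1250 → 1000 → 800 → 640 → 500 → 400 → 320 → 250 → 200 → 160.

ISO 160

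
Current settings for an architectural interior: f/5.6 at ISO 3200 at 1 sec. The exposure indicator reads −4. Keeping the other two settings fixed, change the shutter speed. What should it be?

15 s

Underexposed by 4 stops → need 4 stops brighter.
Shutter speed: 1 → 2 → 4 → 8 → 15.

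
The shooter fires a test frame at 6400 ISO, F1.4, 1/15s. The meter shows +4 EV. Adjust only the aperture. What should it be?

Overexposed by 4 stops → need 4 stops darker.
Aperture: f/1.4 → f/2 → f/2.8 → f/4 → f/5.6.

f/5.6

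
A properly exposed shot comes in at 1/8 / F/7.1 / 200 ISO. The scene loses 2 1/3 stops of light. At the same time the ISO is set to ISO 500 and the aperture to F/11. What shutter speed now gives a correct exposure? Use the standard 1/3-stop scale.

Scene light: 2 1/3 stops darker.
ISO: 200 → 250 → 320 → 400 → 500 — 1 1/3 stops raised (brighter).
Aperture: f/7.1 → f/8 → f/9 → f/10 → f/11 — 1 1/3 stops smaller aperture (darker).
Net so far: 2 1/3 stops darker. Shutter speed: 1/8 → 1/6 → 1/5 → 1/4 → 0.3 → 0.4 → 0.5 → 0.6.

0.6 s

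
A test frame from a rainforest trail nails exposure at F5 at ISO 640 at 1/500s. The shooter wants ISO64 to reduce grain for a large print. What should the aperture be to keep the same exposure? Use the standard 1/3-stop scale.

ISO: 640 → 500 → 400 → 320 → 250 → 200 → 160 → 125 → 100 → 80 → 64 — 3 1/3 stops lower (darker).
Need 3 1/3 stops brighter from the aperture: f/5 → f/4.5 → f/4 → f/3.5 → f/3.2 → f/2.8 → f/2.5 → f/2.2 → f/2 → f/1.8 → f/1.6.

f/1.6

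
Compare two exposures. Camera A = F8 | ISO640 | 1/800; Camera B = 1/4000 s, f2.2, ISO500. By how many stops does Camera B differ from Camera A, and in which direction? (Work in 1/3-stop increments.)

1 stop brighter

Aperture: f/8 → f/7.1 → f/6.3 → f/5.6 → f/5 → f/4.5 → f/4 → f/3.5 → f/3.2 → f/2.8 → f/2.5 → f/2.2 — 3 2/3 stops wider (brighter).
Shutter speed: 1/800 → 1/1000 → 1/1250 → 1/1600 → 1/2000 → 1/2500 → 1/3200 → 1/4000 — 2 1/3 stops shorter (darker).
ISO: 640 → 500 — 1/3 stop dropped (darker).
Net: +3 2/3 −2 1/3 −1/3 = +1 stop.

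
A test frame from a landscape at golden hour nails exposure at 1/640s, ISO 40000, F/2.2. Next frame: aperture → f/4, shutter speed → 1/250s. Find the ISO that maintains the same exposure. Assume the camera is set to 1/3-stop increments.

Aperture: f/2.2 → f/2.5 → f/2.8 → f/3.2 → f/3.5 → f/4 — 1 2/3 stops narrower (darker).
Shutter speed: 1/640 → 1/500 → 1/400 → 1/320 → 1/250 — 1 1/3 stops longer (brighter).
Net change so far: 1/3 stop darker. Offset with the ISO: 40000 → 51200.

ISO 51200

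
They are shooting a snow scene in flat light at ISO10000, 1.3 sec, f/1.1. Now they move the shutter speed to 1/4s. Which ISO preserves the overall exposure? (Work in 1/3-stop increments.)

Shutter speed: 1.3 → 1 → 0.8 → 0.6 → 0.5 → 0.4 → 0.3 → 1/4 — 2 1/3 stops faster (darker).
Need 2 1/3 stops brighter from the ISO: 10000 → 12800 → 16000 → 20000 → 25600 → 32000 → 40000 → 51200.

ISO 51200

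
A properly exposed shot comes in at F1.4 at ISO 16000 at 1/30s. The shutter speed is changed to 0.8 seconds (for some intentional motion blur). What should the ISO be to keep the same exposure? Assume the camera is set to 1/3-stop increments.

ISO 640

Shutter speed: 1/30 → 1/25 → 1/20 → 1/15 → 1/13 → 1/10 → 1/8 → 1/6 → 1/5 → 1/4 → 0.3 → 0.4 → 0.5 → 0.6 → 0.8 — 4 2/3 stops slower (brighter).
Need 4 2/3 stops darker from the ISO: 16000 → 12800 → 10000 → 8000 → 6400 → 5000 → 4000 → 3200 → 2500 → 2000 → 1600 → 1250 → 1000 → 800 → 640.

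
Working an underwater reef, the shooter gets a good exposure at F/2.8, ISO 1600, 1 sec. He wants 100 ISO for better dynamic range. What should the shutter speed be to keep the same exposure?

15 s

ISO: 1600 → 800 → 400 → 200 → 100 — 4 stops lower (darker).
Need 4 stops brighter from the shutter speed: 1 → 2 → 4 → 8 → 15.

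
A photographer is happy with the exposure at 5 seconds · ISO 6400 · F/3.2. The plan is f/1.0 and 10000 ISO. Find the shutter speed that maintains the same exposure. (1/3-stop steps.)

Aperture: f/3.2 → f/2.8 → f/2.5 → f/2.2 → f/2 → f/1.8 → f/1.6 → f/1.4 → f/1.2 → f/1.1 → f/1.0 — 3 1/3 stops larger aperture (brighter).
ISO: 6400 → 8000 → 10000 — 2/3 stop higher (brighter).
Net change so far: 4 stops brighter. Offset with the shutter speed: 5 → 4 → 3.2 → 2.5 → 2 → 1.6 → 1.3 → 1 → 0.8 → 0.6 → 0.5 → 0.4 → 0.3.

0.3 s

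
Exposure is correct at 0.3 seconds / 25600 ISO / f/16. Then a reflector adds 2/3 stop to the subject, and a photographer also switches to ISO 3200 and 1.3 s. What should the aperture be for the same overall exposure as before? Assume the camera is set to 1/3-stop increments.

Scene light: 2/3 stop brighter.
ISO: 25600 → 20000 → 16000 → 12800 → 10000 → 8000 → 6400 → 5000 → 4000 → 3200 — 3 stops dropped (darker).
Shutter speed: 0.3 → 0.4 → 0.5 → 0.6 → 0.8 → 1 → 1.3 — 2 stops slower (brighter).
Net so far: 1/3 stop darker. Aperture: f/16 → f/14.

f/14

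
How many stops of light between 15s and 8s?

15 → 8 — count the steps: 1 stop.

1 stop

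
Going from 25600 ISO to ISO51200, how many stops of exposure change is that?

25600 → 51200 — count the steps: 1 stop.

1 stop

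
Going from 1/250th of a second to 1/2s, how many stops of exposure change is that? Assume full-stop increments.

1/250 → 1/125 → 1/60 → 1/30 → 1/15 → 1/8 → 1/4 → 1/2 — count the steps: 7 stops.

7 stops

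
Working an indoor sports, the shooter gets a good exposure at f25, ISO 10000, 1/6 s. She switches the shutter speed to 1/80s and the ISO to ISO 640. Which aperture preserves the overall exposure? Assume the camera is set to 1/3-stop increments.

f/1.8

Shutter speed: 1/6 → 1/8 → 1/10 → 1/13 → 1/15 → 1/20 → 1/25 → 1/30 → 1/40 → 1/50 → 1/60 → 1/80 — 3 2/3 stops shorter (darker).
ISO: 10000 → 8000 → 6400 → 5000 → 4000 → 3200 → 2500 → 2000 → 1600 → 1250 → 1000 → 800 → 640 — 4 stops dropped (darker).
Net change so far: 7 2/3 stops darker. Offset with the aperture: f/25 → f/22 → f/20 → f/18 → f/16 → f/14 → f/13 → f/11 → f/10 → f/9 → f/8 → f/7.1 → f/6.3 → f/5.6 → f/5 → f/4.5 → f/4 → f/3.5 → f/3.2 → f/2.8 → f/2.5 → f/2.2 → f/2 → f/1.8.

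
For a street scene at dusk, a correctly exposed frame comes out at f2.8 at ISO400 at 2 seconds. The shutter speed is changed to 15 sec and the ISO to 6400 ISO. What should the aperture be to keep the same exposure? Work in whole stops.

Shutter speed: 2 → 4 → 8 → 15 — 3 stops slower (brighter).
ISO: 400 → 800 → 1600 → 3200 → 6400 — 4 stops raised (brighter).
Net change so far: 7 stops brighter. Offset with the aperture: f/2.8 → f/4 → f/5.6 → f/8 → f/11 → f/16 → f/22 → f/32.

f/32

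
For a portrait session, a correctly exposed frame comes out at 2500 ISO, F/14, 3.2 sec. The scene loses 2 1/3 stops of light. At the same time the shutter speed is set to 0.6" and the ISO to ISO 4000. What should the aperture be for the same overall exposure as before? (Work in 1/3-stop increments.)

f/3.5

Scene light: 2 1/3 stops darker.
Shutter speed: 3.2 → 2.5 → 2 → 1.6 → 1.3 → 1 → 0.8 → 0.6 — 2 1/3 stops shorter (darker).
ISO: 2500 → 3200 → 4000 — 2/3 stop higher (brighter).
Net so far: 4 stops darker. Aperture: f/14 → f/13 → f/11 → f/10 → f/9 → f/8 → f/7.1 → f/6.3 → f/5.6 → f/5 → f/4.5 → f/4 → f/3.5.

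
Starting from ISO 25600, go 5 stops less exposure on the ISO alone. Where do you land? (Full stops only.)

ISO 800

ISO: 25600 → 12800 → 6400 → 3200 → 1600 → 800 — 5 stops lower (darker).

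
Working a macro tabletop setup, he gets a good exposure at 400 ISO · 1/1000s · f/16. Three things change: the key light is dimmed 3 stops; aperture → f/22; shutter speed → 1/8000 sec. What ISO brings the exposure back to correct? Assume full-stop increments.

Scene light: 3 stops darker.
Aperture: f/16 → f/22 — 1 stop stopped down (darker).
Shutter speed: 1/1000 → 1/2000 → 1/4000 → 1/8000 — 3 stops faster (darker).
Net so far: 7 stops darker. ISO: 400 → 800 → 1600 → 3200 → 6400 → 12800 → 25600 → 51200.

ISO 51200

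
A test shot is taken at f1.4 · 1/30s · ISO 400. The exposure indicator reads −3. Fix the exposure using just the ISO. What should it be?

ISO 3200

Underexposed by 3 stops → need 3 stops brighter.
ISO: 400 → 800 → 1600 → 3200.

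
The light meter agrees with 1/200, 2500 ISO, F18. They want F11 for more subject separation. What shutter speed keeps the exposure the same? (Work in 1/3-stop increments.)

1/500s

Aperture: f/18 → f/16 → f/14 → f/13 → f/11 — 1 1/3 stops larger aperture (brighter).
Need 1 1/3 stops darker from the shutter speed: 1/200 → 1/250 → 1/320 → 1/400 → 1/500.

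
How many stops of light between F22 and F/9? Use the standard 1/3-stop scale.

2 2/3 stops

f/22 → f/20 → f/18 → f/16 → f/14 → f/13 → f/11 → f/10 → f/9 — count the steps: 8 third-stops = 2 2/3 stops.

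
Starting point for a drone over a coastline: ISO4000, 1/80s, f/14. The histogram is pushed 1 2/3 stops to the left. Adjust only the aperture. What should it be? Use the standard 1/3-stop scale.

f/8

Underexposed by 1 2/3 stops → need 1 2/3 stops brighter.
Aperture: f/14 → f/13 → f/11 → f/10 → f/9 → f/8.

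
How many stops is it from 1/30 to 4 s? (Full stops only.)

7 stops

1/30 → 1/15 → 1/8 → 1/4 → 1/2 → 1 → 2 → 4 — count the steps: 7 stops.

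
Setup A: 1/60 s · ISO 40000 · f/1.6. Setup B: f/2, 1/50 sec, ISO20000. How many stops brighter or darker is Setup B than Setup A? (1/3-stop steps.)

1 1/3 stops darker

Aperture: f/1.6 → f/1.8 → f/2 — 2/3 stop smaller aperture (darker).
Shutter speed: 1/60 → 1/50 — 1/3 stop longer (brighter).
ISO: 40000 → 32000 → 25600 → 20000 — 1 stop dropped (darker).
Net: −2/3 +1/3 −1 = −1 1/3 stops.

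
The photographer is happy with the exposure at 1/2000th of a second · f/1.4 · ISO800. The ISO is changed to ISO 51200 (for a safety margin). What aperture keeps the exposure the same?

f/11

ISO: 800 → 1600 → 3200 → 6400 → 12800 → 25600 → 51200 — 6 stops higher (brighter).
Need 6 stops darker from the aperture: f/1.4 → f/2 → f/2.8 → f/4 → f/5.6 → f/8 → f/11.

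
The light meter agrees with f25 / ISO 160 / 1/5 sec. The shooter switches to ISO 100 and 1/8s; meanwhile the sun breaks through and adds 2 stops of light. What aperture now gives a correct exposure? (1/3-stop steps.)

Scene light: 2 stops brighter.
ISO: 160 → 125 → 100 — 2/3 stop dropped (darker).
Shutter speed: 1/5 → 1/6 → 1/8 — 2/3 stop shorter (darker).
Net so far: 2/3 stop brighter. Aperture: f/25 → f/29 → f/32.

f/32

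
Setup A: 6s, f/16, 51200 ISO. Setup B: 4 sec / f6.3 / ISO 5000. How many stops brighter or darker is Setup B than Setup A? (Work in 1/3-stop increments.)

1 1/3 stops darker

Aperture: f/16 → f/14 → f/13 → f/11 → f/10 → f/9 → f/8 → f/7.1 → f/6.3 — 2 2/3 stops wider (brighter).
Shutter speed: 6 → 5 → 4 — 2/3 stop faster (darker).
ISO: 51200 → 40000 → 32000 → 25600 → 20000 → 16000 → 12800 → 10000 → 8000 → 6400 → 5000 — 3 1/3 stops dropped (darker).
Net: +2 2/3 −2/3 −3 1/3 = −1 1/3 stops.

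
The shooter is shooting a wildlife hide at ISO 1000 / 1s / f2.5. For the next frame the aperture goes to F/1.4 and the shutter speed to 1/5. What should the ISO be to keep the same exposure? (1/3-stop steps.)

ISO 1600

Aperture: f/2.5 → f/2.2 → f/2 → f/1.8 → f/1.6 → f/1.4 — 1 2/3 stops larger aperture (brighter).
Shutter speed: 1 → 0.8 → 0.6 → 0.5 → 0.4 → 0.3 → 1/4 → 1/5 — 2 1/3 stops faster (darker).
Net change so far: 2/3 stop darker. Offset with the ISO: 1000 → 1250 → 1600.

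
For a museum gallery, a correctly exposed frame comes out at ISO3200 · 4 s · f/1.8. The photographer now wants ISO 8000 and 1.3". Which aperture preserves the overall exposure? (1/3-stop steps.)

f/1.6

ISO: 3200 → 4000 → 5000 → 6400 → 8000 — 1 1/3 stops higher (brighter).
Shutter speed: 4 → 3.2 → 2.5 → 2 → 1.6 → 1.3 — 1 2/3 stops faster (darker).
Net change so far: 1/3 stop darker. Offset with the aperture: f/1.8 → f/1.6.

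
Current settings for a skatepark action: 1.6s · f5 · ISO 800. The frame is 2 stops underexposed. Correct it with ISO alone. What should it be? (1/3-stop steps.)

Underexposed by 2 stops → need 2 stops brighter.
ISO: 800 → 1000 → 1250 → 1600 → 2000 → 2500 → 3200.

ISO 3200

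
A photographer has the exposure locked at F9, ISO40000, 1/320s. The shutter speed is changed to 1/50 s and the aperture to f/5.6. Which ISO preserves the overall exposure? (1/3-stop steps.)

ISO 2500

Shutter speed: 1/320 → 1/250 → 1/200 → 1/160 → 1/125 → 1/100 → 1/80 → 1/60 → 1/50 — 2 2/3 stops slower (brighter).
Aperture: f/9 → f/8 → f/7.1 → f/6.3 → f/5.6 — 1 1/3 stops wider (brighter).
Net change so far: 4 stops brighter. Offset with the ISO: 40000 → 32000 → 25600 → 20000 → 16000 → 12800 → 10000 → 8000 → 6400 → 5000 → 4000 → 3200 → 2500.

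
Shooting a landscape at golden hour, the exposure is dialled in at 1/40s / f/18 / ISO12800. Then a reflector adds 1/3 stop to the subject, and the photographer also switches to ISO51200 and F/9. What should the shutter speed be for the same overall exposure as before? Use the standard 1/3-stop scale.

Scene light: 1/3 stop brighter.
ISO: 12800 → 16000 → 20000 → 25600 → 32000 → 40000 → 51200 — 2 stops raised (brighter).
Aperture: f/18 → f/16 → f/14 → f/13 → f/11 → f/10 → f/9 — 2 stops opened up (brighter).
Net so far: 4 1/3 stops brighter. Shutter speed: 1/40 → 1/50 → 1/60 → 1/80 → 1/100 → 1/125 → 1/160 → 1/200 → 1/250 → 1/320 → 1/400 → 1/500 → 1/640 → 1/800.

1/800s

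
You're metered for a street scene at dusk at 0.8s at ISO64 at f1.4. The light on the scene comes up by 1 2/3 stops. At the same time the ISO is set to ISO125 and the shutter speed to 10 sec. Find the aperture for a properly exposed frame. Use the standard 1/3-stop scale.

f/13

Scene light: 1 2/3 stops brighter.
ISO: 64 → 80 → 100 → 125 — 1 stop higher (brighter).
Shutter speed: 0.8 → 1 → 1.3 → 1.6 → 2 → 2.5 → 3.2 → 4 → 5 → 6 → 8 → 10 — 3 2/3 stops longer (brighter).
Net so far: 6 1/3 stops brighter. Aperture: f/1.4 → f/1.6 → f/1.8 → f/2 → f/2.2 → f/2.5 → f/2.8 → f/3.2 → f/3.5 → f/4 → f/4.5 → f/5 → f/5.6 → f/6.3 → f/7.1 → f/8 → f/9 → f/10 → f/11 → f/13.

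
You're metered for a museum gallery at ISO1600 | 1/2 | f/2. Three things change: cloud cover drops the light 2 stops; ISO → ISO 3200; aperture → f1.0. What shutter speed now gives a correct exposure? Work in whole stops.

1/4s

Scene light: 2 stops darker.
ISO: 1600 → 3200 — 1 stop higher (brighter).
Aperture: f/2 → f/1.4 → f/1.0 — 2 stops larger aperture (brighter).
Net so far: 1 stop brighter. Shutter speed: 1/2 → 1/4.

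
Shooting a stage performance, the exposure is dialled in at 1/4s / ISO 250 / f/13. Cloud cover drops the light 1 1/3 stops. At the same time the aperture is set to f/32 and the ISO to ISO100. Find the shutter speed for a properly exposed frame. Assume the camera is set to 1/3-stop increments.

10 s

Scene light: 1 1/3 stops darker.
Aperture: f/13 → f/14 → f/16 → f/18 → f/20 → f/22 → f/25 → f/29 → f/32 — 2 2/3 stops narrower (darker).
ISO: 250 → 200 → 160 → 125 → 100 — 1 1/3 stops dropped (darker).
Net so far: 5 1/3 stops darker. Shutter speed: 1/4 → 0.3 → 0.4 → 0.5 → 0.6 → 0.8 → 1 → 1.3 → 1.6 → 2 → 2.5 → 3.2 → 4 → 5 → 6 → 8 → 10.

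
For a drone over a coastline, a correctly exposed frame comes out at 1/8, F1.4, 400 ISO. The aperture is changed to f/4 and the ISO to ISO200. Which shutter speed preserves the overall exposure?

Aperture: f/1.4 → f/2 → f/2.8 → f/4 — 3 stops stopped down (darker).
ISO: 400 → 200 — 1 stop lower (darker).
Net change so far: 4 stops darker. Offset with the shutter speed: 1/8 → 1/4 → 1/2 → 1 → 2.

2 s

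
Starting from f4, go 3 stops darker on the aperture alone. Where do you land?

f/11

Aperture: f/4 → f/5.6 → f/8 → f/11 — 3 stops narrower (darker).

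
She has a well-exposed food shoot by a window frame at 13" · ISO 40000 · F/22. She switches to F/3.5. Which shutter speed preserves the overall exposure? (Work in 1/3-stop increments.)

Aperture: f/22 → f/20 → f/18 → f/16 → f/14 → f/13 → f/11 → f/10 → f/9 → f/8 → f/7.1 → f/6.3 → f/5.6 → f/5 → f/4.5 → f/4 → f/3.5 — 5 1/3 stops larger aperture (brighter).
Need 5 1/3 stops darker from the shutter speed: 13 → 10 → 8 → 6 → 5 → 4 → 3.2 → 2.5 → 2 → 1.6 → 1.3 → 1 → 0.8 → 0.6 → 0.5 → 0.4 → 0.3.

0.3 s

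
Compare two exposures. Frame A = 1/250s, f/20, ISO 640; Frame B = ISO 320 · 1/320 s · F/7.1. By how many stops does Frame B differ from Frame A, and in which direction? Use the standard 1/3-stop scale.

Aperture: f/20 → f/18 → f/16 → f/14 → f/13 → f/11 → f/10 → f/9 → f/8 → f/7.1 — 3 stops wider (brighter).
Shutter speed: 1/250 → 1/320 — 1/3 stop faster (darker).
ISO: 640 → 500 → 400 → 320 — 1 stop dropped (darker).
Net: +3 −1/3 −1 = +1 2/3 stops.

1 2/3 stops brighter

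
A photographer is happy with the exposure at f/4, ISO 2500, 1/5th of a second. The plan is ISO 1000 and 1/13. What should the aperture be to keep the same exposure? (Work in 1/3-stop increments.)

f/1.6

ISO: 2500 → 2000 → 1600 → 1250 → 1000 — 1 1/3 stops lower (darker).
Shutter speed: 1/5 → 1/6 → 1/8 → 1/10 → 1/13 — 1 1/3 stops shorter (darker).
Net change so far: 2 2/3 stops darker. Offset with the aperture: f/4 → f/3.5 → f/3.2 → f/2.8 → f/2.5 → f/2.2 → f/2 → f/1.8 → f/1.6.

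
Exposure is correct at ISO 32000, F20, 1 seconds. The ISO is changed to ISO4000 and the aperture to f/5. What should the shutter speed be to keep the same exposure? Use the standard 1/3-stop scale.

0.5 s

ISO: 32000 → 25600 → 20000 → 16000 → 12800 → 10000 → 8000 → 6400 → 5000 → 4000 — 3 stops dropped (darker).
Aperture: f/20 → f/18 → f/16 → f/14 → f/13 → f/11 → f/10 → f/9 → f/8 → f/7.1 → f/6.3 → f/5.6 → f/5 — 4 stops larger aperture (brighter).
Net change so far: 1 stop brighter. Offset with the shutter speed: 1 → 0.8 → 0.6 → 0.5.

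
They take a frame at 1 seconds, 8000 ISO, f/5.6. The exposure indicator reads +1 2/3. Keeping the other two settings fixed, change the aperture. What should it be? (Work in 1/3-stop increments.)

f/10

Overexposed by 1 2/3 stops → need 1 2/3 stops darker.
Aperture: f/5.6 → f/6.3 → f/7.1 → f/8 → f/9 → f/10.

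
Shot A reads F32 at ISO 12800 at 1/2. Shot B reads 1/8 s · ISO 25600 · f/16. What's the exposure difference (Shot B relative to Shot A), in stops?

Aperture: f/32 → f/22 → f/16 — 2 stops wider (brighter).
Shutter speed: 1/2 → 1/4 → 1/8 — 2 stops faster (darker).
ISO: 12800 → 25600 — 1 stop higher (brighter).
Net: +2 −2 +1 = +1 stop.

1 stop brighter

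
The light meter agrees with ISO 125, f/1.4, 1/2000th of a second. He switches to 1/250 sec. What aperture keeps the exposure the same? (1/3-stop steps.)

f/4

Shutter speed: 1/2000 → 1/1600 → 1/1250 → 1/1000 → 1/800 → 1/640 → 1/500 → 1/400 → 1/320 → 1/250 — 3 stops slower (brighter).
Need 3 stops darker from the aperture: f/1.4 → f/1.6 → f/1.8 → f/2 → f/2.2 → f/2.5 → f/2.8 → f/3.2 → f/3.5 → f/4.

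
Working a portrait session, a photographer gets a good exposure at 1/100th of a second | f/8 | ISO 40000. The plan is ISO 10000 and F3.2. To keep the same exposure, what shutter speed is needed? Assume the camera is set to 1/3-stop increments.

ISO: 40000 → 32000 → 25600 → 20000 → 16000 → 12800 → 10000 — 2 stops dropped (darker).
Aperture: f/8 → f/7.1 → f/6.3 → f/5.6 → f/5 → f/4.5 → f/4 → f/3.5 → f/3.2 — 2 2/3 stops larger aperture (brighter).
Net change so far: 2/3 stop brighter. Offset with the shutter speed: 1/100 → 1/125 → 1/160.

1/160s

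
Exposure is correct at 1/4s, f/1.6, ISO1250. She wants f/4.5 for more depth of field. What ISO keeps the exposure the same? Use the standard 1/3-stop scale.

Aperture: f/1.6 → f/1.8 → f/2 → f/2.2 → f/2.5 → f/2.8 → f/3.2 → f/3.5 → f/4 → f/4.5 — 3 stops stopped down (darker).
Need 3 stops brighter from the ISO: 1250 → 1600 → 2000 → 2500 → 3200 → 4000 → 5000 → 6400 → 8000 → 10000.

ISO 10000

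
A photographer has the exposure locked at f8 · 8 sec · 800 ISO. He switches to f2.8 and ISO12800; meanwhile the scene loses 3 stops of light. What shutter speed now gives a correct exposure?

1/2s

Scene light: 3 stops darker.
Aperture: f/8 → f/5.6 → f/4 → f/2.8 — 3 stops larger aperture (brighter).
ISO: 800 → 1600 → 3200 → 6400 → 12800 — 4 stops raised (brighter).
Net so far: 4 stops brighter. Shutter speed: 8 → 4 → 2 → 1 → 1/2.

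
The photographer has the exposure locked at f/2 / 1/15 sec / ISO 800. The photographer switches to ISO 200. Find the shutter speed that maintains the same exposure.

ISO: 800 → 400 → 200 — 2 stops dropped (darker).
Need 2 stops brighter from the shutter speed: 1/15 → 1/8 → 1/4.

1/4s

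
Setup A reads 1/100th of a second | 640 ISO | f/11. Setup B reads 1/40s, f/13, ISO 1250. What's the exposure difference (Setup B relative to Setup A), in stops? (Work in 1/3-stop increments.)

2 stops brighter

Aperture: f/11 → f/13 — 1/3 stop stopped down (darker).
Shutter speed: 1/100 → 1/80 → 1/60 → 1/50 → 1/40 — 1 1/3 stops slower (brighter).
ISO: 640 → 800 → 1000 → 1250 — 1 stop raised (brighter).
Net: −1/3 +1 1/3 +1 = +2 stops.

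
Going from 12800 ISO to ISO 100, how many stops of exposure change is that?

12800 → 6400 → 3200 → 1600 → 800 → 400 → 200 → 100 — count the steps: 7 stops.

7 stops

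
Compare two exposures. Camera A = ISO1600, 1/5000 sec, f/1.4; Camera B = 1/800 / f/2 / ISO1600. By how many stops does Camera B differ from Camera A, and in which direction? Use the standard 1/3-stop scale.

1 2/3 stops brighter

Aperture: f/1.4 → f/1.6 → f/1.8 → f/2 — 1 stop narrower (darker).
Shutter speed: 1/5000 → 1/4000 → 1/3200 → 1/2500 → 1/2000 → 1/1600 → 1/1250 → 1/1000 → 1/800 — 2 2/3 stops longer (brighter).
ISO: unchanged.
Net: −1 +2 2/3 = +1 2/3 stops.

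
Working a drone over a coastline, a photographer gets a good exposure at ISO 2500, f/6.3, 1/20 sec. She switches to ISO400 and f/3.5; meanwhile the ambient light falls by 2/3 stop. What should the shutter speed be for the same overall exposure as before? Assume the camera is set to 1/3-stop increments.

1/6s

Scene light: 2/3 stop darker.
ISO: 2500 → 2000 → 1600 → 1250 → 1000 → 800 → 640 → 500 → 400 — 2 2/3 stops lower (darker).
Aperture: f/6.3 → f/5.6 → f/5 → f/4.5 → f/4 → f/3.5 — 1 2/3 stops opened up (brighter).
Net so far: 1 2/3 stops darker. Shutter speed: 1/20 → 1/15 → 1/13 → 1/10 → 1/8 → 1/6.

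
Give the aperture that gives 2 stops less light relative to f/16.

Aperture: f/16 → f/22 → f/32 — 2 stops smaller aperture (darker).

f/32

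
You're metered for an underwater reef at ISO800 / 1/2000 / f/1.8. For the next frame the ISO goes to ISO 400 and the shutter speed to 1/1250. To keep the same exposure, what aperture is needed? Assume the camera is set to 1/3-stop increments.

f/1.6

ISO: 800 → 640 → 500 → 400 — 1 stop dropped (darker).
Shutter speed: 1/2000 → 1/1600 → 1/1250 — 2/3 stop slower (brighter).
Net change so far: 1/3 stop darker. Offset with the aperture: f/1.8 → f/1.6.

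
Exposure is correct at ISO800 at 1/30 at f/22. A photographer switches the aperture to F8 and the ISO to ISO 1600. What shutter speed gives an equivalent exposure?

Aperture: f/22 → f/16 → f/11 → f/8 — 3 stops larger aperture (brighter).
ISO: 800 → 1600 — 1 stop raised (brighter).
Net change so far: 4 stops brighter. Offset with the shutter speed: 1/30 → 1/60 → 1/125 → 1/250 → 1/500.

1/500s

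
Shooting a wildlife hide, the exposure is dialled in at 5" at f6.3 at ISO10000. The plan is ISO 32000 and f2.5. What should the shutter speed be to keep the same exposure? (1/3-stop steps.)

1/4s

ISO: 10000 → 12800 → 16000 → 20000 → 25600 → 32000 — 1 2/3 stops raised (brighter).
Aperture: f/6.3 → f/5.6 → f/5 → f/4.5 → f/4 → f/3.5 → f/3.2 → f/2.8 → f/2.5 — 2 2/3 stops wider (brighter).
Net change so far: 4 1/3 stops brighter. Offset with the shutter speed: 5 → 4 → 3.2 → 2.5 → 2 → 1.6 → 1.3 → 1 → 0.8 → 0.6 → 0.5 → 0.4 → 0.3 → 1/4.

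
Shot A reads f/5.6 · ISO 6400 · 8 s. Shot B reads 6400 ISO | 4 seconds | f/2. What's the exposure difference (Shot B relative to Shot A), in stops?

Aperture: f/5.6 → f/4 → f/2.8 → f/2 — 3 stops larger aperture (brighter).
Shutter speed: 8 → 4 — 1 stop shorter (darker).
ISO: unchanged.
Net: +3 −1 = +2 stops.

2 stops brighter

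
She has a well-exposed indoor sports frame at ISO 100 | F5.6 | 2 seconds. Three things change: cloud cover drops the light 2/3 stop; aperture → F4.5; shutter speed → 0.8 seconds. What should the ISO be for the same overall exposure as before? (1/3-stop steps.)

ISO 250

Scene light: 2/3 stop darker.
Aperture: f/5.6 → f/5 → f/4.5 — 2/3 stop wider (brighter).
Shutter speed: 2 → 1.6 → 1.3 → 1 → 0.8 — 1 1/3 stops shorter (darker).
Net so far: 1 1/3 stops darker. ISO: 100 → 125 → 160 → 200 → 250.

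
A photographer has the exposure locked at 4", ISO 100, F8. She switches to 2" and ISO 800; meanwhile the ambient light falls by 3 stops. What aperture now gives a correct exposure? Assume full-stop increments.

f/5.6

Scene light: 3 stops darker.
Shutter speed: 4 → 2 — 1 stop shorter (darker).
ISO: 100 → 200 → 400 → 800 — 3 stops higher (brighter).
Net so far: 1 stop darker. Aperture: f/8 → f/5.6.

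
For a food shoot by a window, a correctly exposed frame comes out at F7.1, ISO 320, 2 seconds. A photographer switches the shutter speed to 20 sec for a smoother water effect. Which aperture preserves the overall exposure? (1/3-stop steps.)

f/22

Shutter speed: 2 → 2.5 → 3.2 → 4 → 5 → 6 → 8 → 10 → 13 → 15 → 20 — 3 1/3 stops longer (brighter).
Need 3 1/3 stops darker from the aperture: f/7.1 → f/8 → f/9 → f/10 → f/11 → f/13 → f/14 → f/16 → f/18 → f/20 → f/22.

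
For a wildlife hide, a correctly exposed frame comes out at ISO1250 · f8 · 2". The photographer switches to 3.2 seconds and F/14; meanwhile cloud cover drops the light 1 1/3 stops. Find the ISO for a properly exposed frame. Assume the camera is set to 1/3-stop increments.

ISO 6400

Scene light: 1 1/3 stops darker.
Shutter speed: 2 → 2.5 → 3.2 — 2/3 stop slower (brighter).
Aperture: f/8 → f/9 → f/10 → f/11 → f/13 → f/14 — 1 2/3 stops smaller aperture (darker).
Net so far: 2 1/3 stops darker. ISO: 1250 → 1600 → 2000 → 2500 → 3200 → 4000 → 5000 → 6400.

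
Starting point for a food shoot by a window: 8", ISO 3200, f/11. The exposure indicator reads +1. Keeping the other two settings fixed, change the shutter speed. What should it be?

Overexposed by 1 stop → need 1 stop darker.
Shutter speed: 8 → 4.

4 s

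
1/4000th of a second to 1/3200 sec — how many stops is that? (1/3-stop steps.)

1/3 stop

1/4000 → 1/3200 — count the steps: 1 third-stops = 1/3 stop.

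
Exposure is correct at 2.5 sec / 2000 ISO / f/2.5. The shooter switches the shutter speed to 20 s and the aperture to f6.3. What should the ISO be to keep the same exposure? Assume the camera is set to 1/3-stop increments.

ISO 1600

Shutter speed: 2.5 → 3.2 → 4 → 5 → 6 → 8 → 10 → 13 → 15 → 20 — 3 stops slower (brighter).
Aperture: f/2.5 → f/2.8 → f/3.2 → f/3.5 → f/4 → f/4.5 → f/5 → f/5.6 → f/6.3 — 2 2/3 stops smaller aperture (darker).
Net change so far: 1/3 stop brighter. Offset with the ISO: 2000 → 1600.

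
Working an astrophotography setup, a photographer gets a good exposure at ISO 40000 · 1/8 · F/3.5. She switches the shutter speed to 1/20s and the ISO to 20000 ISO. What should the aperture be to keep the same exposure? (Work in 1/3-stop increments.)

f/1.6

Shutter speed: 1/8 → 1/10 → 1/13 → 1/15 → 1/20 — 1 1/3 stops shorter (darker).
ISO: 40000 → 32000 → 25600 → 20000 — 1 stop lower (darker).
Net change so far: 2 1/3 stops darker. Offset with the aperture: f/3.5 → f/3.2 → f/2.8 → f/2.5 → f/2.2 → f/2 → f/1.8 → f/1.6.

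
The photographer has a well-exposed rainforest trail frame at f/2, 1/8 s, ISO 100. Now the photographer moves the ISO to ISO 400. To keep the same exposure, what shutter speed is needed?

1/30s

ISO: 100 → 200 → 400 — 2 stops raised (brighter).
Need 2 stops darker from the shutter speed: 1/8 → 1/15 → 1/30.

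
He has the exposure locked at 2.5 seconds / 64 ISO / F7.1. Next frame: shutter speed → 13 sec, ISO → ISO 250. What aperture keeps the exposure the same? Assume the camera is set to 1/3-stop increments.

Shutter speed: 2.5 → 3.2 → 4 → 5 → 6 → 8 → 10 → 13 — 2 1/3 stops longer (brighter).
ISO: 64 → 80 → 100 → 125 → 160 → 200 → 250 — 2 stops higher (brighter).
Net change so far: 4 1/3 stops brighter. Offset with the aperture: f/7.1 → f/8 → f/9 → f/10 → f/11 → f/13 → f/14 → f/16 → f/18 → f/20 → f/22 → f/25 → f/29 → f/32.

f/32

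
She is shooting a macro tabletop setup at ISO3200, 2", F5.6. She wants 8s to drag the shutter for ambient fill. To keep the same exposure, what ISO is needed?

ISO 800

Shutter speed: 2 → 4 → 8 — 2 stops slower (brighter).
Need 2 stops darker from the ISO: 3200 → 1600 → 800.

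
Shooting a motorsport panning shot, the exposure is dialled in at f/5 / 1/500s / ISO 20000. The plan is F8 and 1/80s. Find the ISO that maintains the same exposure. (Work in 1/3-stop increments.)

Aperture: f/5 → f/5.6 → f/6.3 → f/7.1 → f/8 — 1 1/3 stops smaller aperture (darker).
Shutter speed: 1/500 → 1/400 → 1/320 → 1/250 → 1/200 → 1/160 → 1/125 → 1/100 → 1/80 — 2 2/3 stops longer (brighter).
Net change so far: 1 1/3 stops brighter. Offset with the ISO: 20000 → 16000 → 12800 → 10000 → 8000.

ISO 8000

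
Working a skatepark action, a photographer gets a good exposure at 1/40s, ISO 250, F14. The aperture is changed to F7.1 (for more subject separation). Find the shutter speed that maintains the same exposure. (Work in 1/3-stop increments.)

Aperture: f/14 → f/13 → f/11 → f/10 → f/9 → f/8 → f/7.1 — 2 stops larger aperture (brighter).
Need 2 stops darker from the shutter speed: 1/40 → 1/50 → 1/60 → 1/80 → 1/100 → 1/125 → 1/160.

1/160s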